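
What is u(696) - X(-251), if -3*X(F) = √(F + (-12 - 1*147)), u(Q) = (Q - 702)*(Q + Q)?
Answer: -8352 + I*√410/3 ≈ -8352.0 + 6.7495*I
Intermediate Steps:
u(Q) = 2*Q*(-702 + Q) (u(Q) = (-702 + Q)*(2*Q) = 2*Q*(-702 + Q))
X(F) = -√(-159 + F)/3 (X(F) = -√(F + (-12 - 1*147))/3 = -√(F + (-12 - 147))/3 = -√(F - 159)/3 = -√(-159 + F)/3)
u(696) - X(-251) = 2*696*(-702 + 696) - (-1)*√(-159 - 251)/3 = 2*696*(-6) - (-1)*√(-410)/3 = -8352 - (-1)*I*√410/3 = -8352 + I*√410/3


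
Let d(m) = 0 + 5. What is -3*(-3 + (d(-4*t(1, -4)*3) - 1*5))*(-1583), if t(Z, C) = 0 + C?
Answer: -14247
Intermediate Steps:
t(Z, C) = C
d(m) = 5
-3*(-3 + (d(-4*t(1, -4)*3) - 1*5))*(-1583) = -3*(-3 + (5 - 1*5))*(-1583) = -3*(-3 + (5 - 5))*(-1583) = -3*(-3 + 0)*(-1583) = -3*(-3)*(-1583) = 9*(-1583) = -14247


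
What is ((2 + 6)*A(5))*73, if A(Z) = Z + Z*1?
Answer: 5840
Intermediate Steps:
A(Z) = 2*Z (A(Z) = Z + Z = 2*Z)
((2 + 6)*A(5))*73 = ((2 + 6)*(2*5))*73 = (8*10)*73 = 80*73 = 5840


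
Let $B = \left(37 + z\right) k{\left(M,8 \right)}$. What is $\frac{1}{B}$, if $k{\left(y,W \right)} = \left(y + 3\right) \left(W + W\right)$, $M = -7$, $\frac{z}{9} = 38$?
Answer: $- \frac{1}{24256} \approx -4.1227 \cdot 10^{-5}$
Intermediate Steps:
$z = 342$ ($z = 9 \cdot 38 = 342$)
$k{\left(y,W \right)} = 2 W \left(3 + y\right)$ ($k{\left(y,W \right)} = \left(3 + y\right) 2 W = 2 W \left(3 + y\right)$)
$B = -24256$ ($B = \left(37 + 342\right) 2 \cdot 8 \left(3 - 7\right) = 379 \cdot 2 \cdot 8 \left(-4\right) = 379 \left(-64\right) = -24256$)
$\frac{1}{B} = \frac{1}{-24256} = - \frac{1}{24256}$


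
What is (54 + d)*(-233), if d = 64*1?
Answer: -27494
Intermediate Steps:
d = 64
(54 + d)*(-233) = (54 + 64)*(-233) = 118*(-233) = -27494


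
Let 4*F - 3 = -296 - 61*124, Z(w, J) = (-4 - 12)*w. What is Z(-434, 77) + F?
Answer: 19919/4 ≈ 4979.8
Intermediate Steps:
Z(w, J) = -16*w
F = -7857/4 (F = ¾ + (-296 - 61*124)/4 = ¾ + (-296 - 7564)/4 = ¾ + (¼)*(-7860) = ¾ - 1965 = -7857/4 ≈ -1964.3)
Z(-434, 77) + F = -16*(-434) - 7857/4 = 6944 - 7857/4 = 19919/4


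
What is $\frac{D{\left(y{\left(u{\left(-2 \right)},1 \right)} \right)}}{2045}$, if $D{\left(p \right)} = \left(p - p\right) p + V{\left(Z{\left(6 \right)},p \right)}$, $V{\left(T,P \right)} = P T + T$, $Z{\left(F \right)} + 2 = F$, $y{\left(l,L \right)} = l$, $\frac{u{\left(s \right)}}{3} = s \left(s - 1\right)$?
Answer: $\frac{76}{2045} \approx 0.037164$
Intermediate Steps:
$u{\left(s \right)} = 3 s \left(-1 + s\right)$ ($u{\left(s \right)} = 3 s \left(s - 1\right) = 3 s \left(-1 + s\right)$)
$Z{\left(F \right)} = -2 + F$
$V{\left(T,P \right)} = T + P T$
$D{\left(p \right)} = 4 + 4 p$ ($D{\left(p \right)} = \left(p - p\right) p + \left(-2 + 6\right) \left(1 + p\right) = 0 p + 4 \left(1 + p\right) = 0 + \left(4 + 4 p\right) = 4 + 4 p$)
$\frac{D{\left(y{\left(u{\left(-2 \right)},1 \right)} \right)}}{2045} = \frac{4 + 4 \cdot 3 \left(-2\right) \left(-1 - 2\right)}{2045} = \left(4 + 4 \cdot 3 \left(-2\right) \left(-3\right)\right) \frac{1}{2045} = \left(4 + 4 \cdot 18\right) \frac{1}{2045} = \left(4 + 72\right) \frac{1}{2045} = 76 \cdot \frac{1}{2045} = \frac{76}{2045}$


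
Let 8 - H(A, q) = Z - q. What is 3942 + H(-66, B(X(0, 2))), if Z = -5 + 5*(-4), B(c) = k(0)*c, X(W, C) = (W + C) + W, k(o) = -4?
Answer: 3967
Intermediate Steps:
X(W, C) = C + 2*W (X(W, C) = (C + W) + W = C + 2*W)
B(c) = -4*c
Z = -25 (Z = -5 - 20 = -25)
H(A, q) = 33 + q (H(A, q) = 8 - (-25 - q) = 8 + (25 + q) = 33 + q)
3942 + H(-66, B(X(0, 2))) = 3942 + (33 - 4*(2 + 2*0)) = 3942 + (33 - 4*(2 + 0)) = 3942 + (33 - 4*2) = 3942 + (33 - 8) = 3942 + 25 = 3967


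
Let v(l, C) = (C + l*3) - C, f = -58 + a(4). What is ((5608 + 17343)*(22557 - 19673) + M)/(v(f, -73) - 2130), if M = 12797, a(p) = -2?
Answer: -22067827/770 ≈ -28660.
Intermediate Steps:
f = -60 (f = -58 - 2 = -60)
v(l, C) = 3*l (v(l, C) = (C + 3*l) - C = 3*l)
((5608 + 17343)*(22557 - 19673) + M)/(v(f, -73) - 2130) = ((5608 + 17343)*(22557 - 19673) + 12797)/(3*(-60) - 2130) = (22951*2884 + 12797)/(-180 - 2130) = (66190684 + 12797)/(-2310) = 66203481*(-1/2310) = -22067827/770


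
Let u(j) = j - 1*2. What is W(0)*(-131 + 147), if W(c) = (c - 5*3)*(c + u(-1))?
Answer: 720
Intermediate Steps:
u(j) = -2 + j (u(j) = j - 2 = -2 + j)
W(c) = (-15 + c)*(-3 + c) (W(c) = (c - 5*3)*(c + (-2 - 1)) = (c - 15)*(c - 3) = (-15 + c)*(-3 + c))
W(0)*(-131 + 147) = (45 + 0² - 18*0)*(-131 + 147) = (45 + 0 + 0)*16 = 45*16 = 720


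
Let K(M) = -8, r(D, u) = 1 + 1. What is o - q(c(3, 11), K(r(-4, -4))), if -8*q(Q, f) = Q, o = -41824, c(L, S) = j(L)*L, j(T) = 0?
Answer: -41824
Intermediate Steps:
r(D, u) = 2
c(L, S) = 0 (c(L, S) = 0*L = 0)
q(Q, f) = -Q/8
o - q(c(3, 11), K(r(-4, -4))) = -41824 - (-1)*0/8 = -41824 - 1*0 = -41824 + 0 = -41824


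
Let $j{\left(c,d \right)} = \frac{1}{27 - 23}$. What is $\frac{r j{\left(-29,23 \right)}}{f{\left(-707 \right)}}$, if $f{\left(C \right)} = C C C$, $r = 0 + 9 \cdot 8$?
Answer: $- \frac{18}{353393243} \approx -5.0935 \cdot 10^{-8}$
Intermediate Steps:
$j{\left(c,d \right)} = \frac{1}{4}$
$r = 72$ ($r = 0 + 72 = 72$)
$f{\left(C \right)} = C^{3}$ ($f{\left(C \right)} = C^{2} C = C^{3}$)
$\frac{r j{\left(-29,23 \right)}}{f{\left(-707 \right)}} = \frac{72 \cdot \frac{1}{4}}{\left(-707\right)^{3}} = \frac{18}{-353393243} = 18 \left(- \frac{1}{353393243}\right) = - \frac{18}{353393243}$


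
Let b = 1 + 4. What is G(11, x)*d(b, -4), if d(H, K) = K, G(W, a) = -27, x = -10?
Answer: 108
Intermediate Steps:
b = 5
G(11, x)*d(b, -4) = -27*(-4) = 108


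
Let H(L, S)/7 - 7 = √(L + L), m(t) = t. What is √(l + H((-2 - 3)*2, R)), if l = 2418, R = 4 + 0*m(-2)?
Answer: √(2467 + 14*I*√5) ≈ 49.67 + 0.3151*I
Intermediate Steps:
R = 4 (R = 4 + 0*(-2) = 4 + 0 = 4)
H(L, S) = 49 + 7*√2*√L (H(L, S) = 49 + 7*√(L + L) = 49 + 7*√(2*L) = 49 + 7*(√2*√L) = 49 + 7*√2*√L)
√(l + H((-2 - 3)*2, R)) = √(2418 + (49 + 7*√2*√((-2 - 3)*2))) = √(2418 + (49 + 7*√2*√(-5*2))) = √(2418 + (49 + 7*√2*√(-10))) = √(2418 + (49 + 7*√2*(I*√10))) = √(2418 + (49 + 14*I*√5)) = √(2467 + 14*I*√5)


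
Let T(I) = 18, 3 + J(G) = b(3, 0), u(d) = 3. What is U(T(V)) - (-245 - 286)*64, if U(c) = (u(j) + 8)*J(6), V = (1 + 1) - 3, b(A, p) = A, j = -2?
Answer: 33984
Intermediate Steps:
J(G) = 0 (J(G) = -3 + 3 = 0)
V = -1 (V = 2 - 3 = -1)
U(c) = 0 (U(c) = (3 + 8)*0 = 11*0 = 0)
U(T(V)) - (-245 - 286)*64 = 0 - (-245 - 286)*64 = 0 - (-531)*64 = 0 - 1*(-33984) = 0 + 33984 = 33984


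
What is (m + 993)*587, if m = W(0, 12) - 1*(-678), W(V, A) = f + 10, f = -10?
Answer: 980877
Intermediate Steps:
W(V, A) = 0 (W(V, A) = -10 + 10 = 0)
m = 678 (m = 0 - 1*(-678) = 0 + 678 = 678)
(m + 993)*587 = (678 + 993)*587 = 1671*587 = 980877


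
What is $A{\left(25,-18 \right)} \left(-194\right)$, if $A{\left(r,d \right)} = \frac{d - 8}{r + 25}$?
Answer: $\frac{2522}{25} \approx 100.88$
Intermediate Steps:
$A{\left(r,d \right)} = \frac{-8 + d}{25 + r}$
$A{\left(25,-18 \right)} \left(-194\right) = \frac{-8 - 18}{25 + 25} \left(-194\right) = \frac{1}{50} \left(-26\right) \left(-194\right) = \left(- \frac{13}{25}\right) \left(-194\right) = \frac{2522}{25}$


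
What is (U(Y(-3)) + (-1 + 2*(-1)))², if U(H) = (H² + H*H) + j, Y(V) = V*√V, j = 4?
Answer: 2809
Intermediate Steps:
Y(V) = V^(3/2)
U(H) = 4 + 2*H² (U(H) = (H² + H*H) + 4 = (H² + H²) + 4 = 2*H² + 4 = 4 + 2*H²)
(U(Y(-3)) + (-1 + 2*(-1)))² = ((4 + 2*((-3)^(3/2))²) + (-1 + 2*(-1)))² = ((4 + 2*(-3*I*√3)²) + (-1 - 2))² = ((4 + 2*(-27)) - 3)² = ((4 - 54) - 3)² = (-50 - 3)² = (-53)² = 2809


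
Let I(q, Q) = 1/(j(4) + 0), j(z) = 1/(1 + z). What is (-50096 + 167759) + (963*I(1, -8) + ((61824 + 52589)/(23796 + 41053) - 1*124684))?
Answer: -142942481/64849 ≈ -2204.2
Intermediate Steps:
I(q, Q) = 5 (I(q, Q) = 1/(1/(1 + 4) + 0) = 1/(1/5 + 0) = 1/(1/5) = 5)
(-50096 + 167759) + (963*I(1, -8) + ((61824 + 52589)/(23796 + 41053) - 1*124684)) = (-50096 + 167759) + (963*5 + ((61824 + 52589)/(23796 + 41053) - 1*124684)) = 117663 + (4815 + (114413/64849 - 124684)) = 117663 + (4815 - 8085518303/64849) = 117663 - 7773270368/64849 = -142942481/64849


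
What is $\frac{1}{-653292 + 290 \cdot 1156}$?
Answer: $- \frac{1}{318052} \approx -3.1441 \cdot 10^{-6}$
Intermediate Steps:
$\frac{1}{-653292 + 290 \cdot 1156} = \frac{1}{-653292 + 335240} = \frac{1}{-318052} = - \frac{1}{318052}$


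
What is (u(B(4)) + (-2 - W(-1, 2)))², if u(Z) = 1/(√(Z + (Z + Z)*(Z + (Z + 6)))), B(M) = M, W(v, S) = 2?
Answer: (232 - √29)²/3364 ≈ 15.266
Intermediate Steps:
u(Z) = (Z + 2*Z*(6 + 2*Z))^(-½) (u(Z) = 1/(√(Z + (2*Z)*(Z + (6 + Z)))) = 1/(√(Z + (2*Z)*(6 + 2*Z))) = 1/(√(Z + 2*Z*(6 + 2*Z))) = (Z + 2*Z*(6 + 2*Z))^(-½))
(u(B(4)) + (-2 - W(-1, 2)))² = ((4*(13 + 4*4))^(-½) + (-2 - 1*2))² = ((4*(13 + 16))^(-½) + (-2 - 2))² = ((4*29)^(-½) - 4)² = (116^(-½) - 4)² = (√29/58 - 4)² = (-4 + √29/58)²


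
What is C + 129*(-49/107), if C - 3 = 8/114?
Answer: -341572/6099 ≈ -56.005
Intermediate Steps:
C = 175/57 (C = 3 + 8/114 = 3 + 8*(1/114) = 3 + 4/57 = 175/57 ≈ 3.0702)
C + 129*(-49/107) = 175/57 + 129*(-49/107) = 175/57 - 6321/107 = -341572/6099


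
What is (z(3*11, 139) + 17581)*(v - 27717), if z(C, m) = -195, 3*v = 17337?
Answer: -381414068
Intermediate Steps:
v = 5779 (v = (1/3)*17337 = 5779)
(z(3*11, 139) + 17581)*(v - 27717) = (-195 + 17581)*(5779 - 27717) = 17386*(-21938) = -381414068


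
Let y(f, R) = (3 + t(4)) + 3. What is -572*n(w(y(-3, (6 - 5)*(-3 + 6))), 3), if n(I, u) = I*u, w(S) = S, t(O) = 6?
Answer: -20592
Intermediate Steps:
y(f, R) = 12 (y(f, R) = (3 + 6) + 3 = 9 + 3 = 12)
-572*n(w(y(-3, (6 - 5)*(-3 + 6))), 3) = -6864*3 = -572*36 = -20592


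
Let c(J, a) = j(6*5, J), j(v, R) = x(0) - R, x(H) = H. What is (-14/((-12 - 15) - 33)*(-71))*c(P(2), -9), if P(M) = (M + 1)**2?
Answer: 1491/10 ≈ 149.10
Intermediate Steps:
P(M) = (1 + M)**2
j(v, R) = -R (j(v, R) = 0 - R = -R)
c(J, a) = -J
(-14/((-12 - 15) - 33)*(-71))*c(P(2), -9) = (-14/((-12 - 15) - 33)*(-71))*(-(1 + 2)**2) = (-14/(-27 - 33)*(-71))*(-1*3**2) = (-14/(-60)*(-71))*(-1*9) = (-14*(-1/60)*(-71))*(-9) = ((7/30)*(-71))*(-9) = -497/30*(-9) = 1491/10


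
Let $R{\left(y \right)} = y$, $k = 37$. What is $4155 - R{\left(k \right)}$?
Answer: $4118$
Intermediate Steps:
$4155 - R{\left(k \right)} = 4155 - 37 = 4118$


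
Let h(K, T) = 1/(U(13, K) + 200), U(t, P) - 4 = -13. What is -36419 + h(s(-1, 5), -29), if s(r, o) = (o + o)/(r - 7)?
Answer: -6956028/191 ≈ -36419.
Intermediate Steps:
U(t, P) = -9 (U(t, P) = 4 - 13 = -9)
s(r, o) = 2*o/(-7 + r) (s(r, o) = (2*o)/(-7 + r) = 2*o/(-7 + r))
h(K, T) = 1/191 (h(K, T) = 1/(-9 + 200) = 1/191)
-36419 + h(s(-1, 5), -29) = -36419 + 1/191 = -6956028/191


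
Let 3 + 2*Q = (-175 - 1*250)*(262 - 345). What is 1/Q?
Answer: 1/17636 ≈ 5.6702e-5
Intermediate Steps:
Q = 17636 (Q = -3/2 + ((-175 - 1*250)*(262 - 345))/2 = -3/2 + ((-175 - 250)*(-83))/2 = -3/2 + (-425*(-83))/2 = -3/2 + (½)*35275 = -3/2 + 35275/2 = 17636)
1/Q = 1/17636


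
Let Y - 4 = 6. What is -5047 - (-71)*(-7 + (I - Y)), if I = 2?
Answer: -6112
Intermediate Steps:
Y = 10 (Y = 4 + 6 = 10)
-5047 - (-71)*(-7 + (I - Y)) = -5047 - (-71)*(-7 + (2 - 1*10)) = -5047 - (-71)*(-7 + (2 - 10)) = -5047 - (-71)*(-7 - 8) = -5047 - (-71)*(-15) = -5047 - 1*1065 = -5047 - 1065 = -6112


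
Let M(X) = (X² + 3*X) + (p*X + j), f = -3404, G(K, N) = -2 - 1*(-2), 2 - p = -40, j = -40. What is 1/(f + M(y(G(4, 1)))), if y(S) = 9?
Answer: -1/2958 ≈ -0.00033807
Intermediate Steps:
p = 42 (p = 2 - 1*(-40) = 2 + 40 = 42)
G(K, N) = 0 (G(K, N) = -2 + 2 = 0)
M(X) = -40 + X² + 45*X (M(X) = (X² + 3*X) + (42*X - 40) = (X² + 3*X) + (-40 + 42*X) = -40 + X² + 45*X)
1/(f + M(y(G(4, 1)))) = 1/(-3404 + (-40 + 9² + 45*9)) = 1/(-3404 + (-40 + 81 + 405)) = 1/(-3404 + 446) = 1/(-2958) = -1/2958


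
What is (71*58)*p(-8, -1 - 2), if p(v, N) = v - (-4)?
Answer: -16472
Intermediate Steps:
p(v, N) = 4 + v (p(v, N) = v - 1*(-4) = v + 4 = 4 + v)
(71*58)*p(-8, -1 - 2) = (71*58)*(4 - 8) = 4118*(-4) = -16472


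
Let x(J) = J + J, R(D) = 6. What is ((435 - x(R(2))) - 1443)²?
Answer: 1040400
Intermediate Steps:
x(J) = 2*J
((435 - x(R(2))) - 1443)² = ((435 - 2*6) - 1443)² = ((435 - 1*12) - 1443)² = ((435 - 12) - 1443)² = (423 - 1443)² = (-1020)² = 1040400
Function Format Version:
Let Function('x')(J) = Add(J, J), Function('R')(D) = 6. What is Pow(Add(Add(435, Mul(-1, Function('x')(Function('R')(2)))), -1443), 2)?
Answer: 1040400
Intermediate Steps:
Function('x')(J) = Mul(2, J)
Pow(Add(Add(435, Mul(-1, Function('x')(Function('R')(2)))), -1443), 2) = Pow(Add(Add(435, Mul(-1, Mul(2, 6))), -1443), 2) = Pow(Add(Add(435, Mul(-1, 12)), -1443), 2) = Pow(Add(Add(435, -12), -1443), 2) = Pow(Add(423, -1443), 2) = Pow(-1020, 2) = 1040400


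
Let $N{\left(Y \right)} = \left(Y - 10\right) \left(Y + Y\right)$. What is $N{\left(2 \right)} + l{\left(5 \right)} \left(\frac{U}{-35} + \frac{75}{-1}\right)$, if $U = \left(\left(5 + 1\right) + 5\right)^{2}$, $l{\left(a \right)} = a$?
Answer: $- \frac{2970}{7} \approx -424.29$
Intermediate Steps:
$N{\left(Y \right)} = 2 Y \left(-10 + Y\right)$ ($N{\left(Y \right)} = \left(-10 + Y\right) 2 Y = 2 Y \left(-10 + Y\right)$)
$U = 121$ ($U = \left(6 + 5\right)^{2} = 11^{2} = 121$)
$N{\left(2 \right)} + l{\left(5 \right)} \left(\frac{U}{-35} + \frac{75}{-1}\right) = 2 \cdot 2 \left(-10 + 2\right) + 5 \left(\frac{121}{-35} + \frac{75}{-1}\right) = 2 \cdot 2 \left(-8\right) + 5 \left(121 \left(- \frac{1}{35}\right) + 75 \left(-1\right)\right) = -32 + 5 \left(- \frac{121}{35} - 75\right) = -32 + 5 \left(- \frac{2746}{35}\right) = -32 - \frac{2746}{7} = - \frac{2970}{7}$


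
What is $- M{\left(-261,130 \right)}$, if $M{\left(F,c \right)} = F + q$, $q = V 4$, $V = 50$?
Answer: $61$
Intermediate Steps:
$q = 200$ ($q = 50 \cdot 4 = 200$)
$M{\left(F,c \right)} = 200 + F$ ($M{\left(F,c \right)} = F + 200 = 200 + F$)
$- M{\left(-261,130 \right)} = - (200 - 261) = \left(-1\right) \left(-61\right) = 61$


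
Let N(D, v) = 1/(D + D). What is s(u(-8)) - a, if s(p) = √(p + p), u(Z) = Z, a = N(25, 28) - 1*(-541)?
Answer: -27051/50 + 4*I ≈ -541.02 + 4.0*I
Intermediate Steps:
N(D, v) = 1/(2*D)
a = 27051/50 (a = (½)/25 - 1*(-541) = (½)*(1/25) + 541 = 1/50 + 541 = 27051/50 ≈ 541.02)
s(p) = √2*√p (s(p) = √(2*p) = √2*√p)
s(u(-8)) - a = √2*√(-8) - 1*27051/50 = √2*(2*I*√2) - 27051/50 = 4*I - 27051/50 = -27051/50 + 4*I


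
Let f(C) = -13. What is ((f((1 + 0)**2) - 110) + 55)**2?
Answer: 4624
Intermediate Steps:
((f((1 + 0)**2) - 110) + 55)**2 = ((-13 - 110) + 55)**2 = (-123 + 55)**2 = (-68)**2 = 4624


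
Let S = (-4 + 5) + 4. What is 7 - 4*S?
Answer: -13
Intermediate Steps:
S = 5 (S = 1 + 4 = 5)
7 - 4*S = 7 - 4*5 = 7 - 20 = -13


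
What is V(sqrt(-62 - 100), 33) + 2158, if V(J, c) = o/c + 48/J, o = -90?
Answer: 23708/11 - 8*I*sqrt(2)/3 ≈ 2155.3 - 3.7712*I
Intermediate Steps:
V(J, c) = -90/c + 48/J
V(sqrt(-62 - 100), 33) + 2158 = (-90/33 + 48/(sqrt(-62 - 100))) + 2158 = (-90*1/33 + 48/(sqrt(-162))) + 2158 = (-30/11 + 48/((9*I*sqrt(2)))) + 2158 = (-30/11 + 48*(-I*sqrt(2)/18)) + 2158 = (-30/11 - 8*I*sqrt(2)/3) + 2158 = 23708/11 - 8*I*sqrt(2)/3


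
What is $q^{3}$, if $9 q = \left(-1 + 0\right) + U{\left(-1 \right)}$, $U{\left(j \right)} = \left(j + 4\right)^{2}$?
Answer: $\frac{512}{729} \approx 0.70233$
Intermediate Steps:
$U{\left(j \right)} = \left(4 + j\right)^{2}$
$q = \frac{8}{9}$ ($q = \frac{\left(-1 + 0\right) + \left(4 - 1\right)^{2}}{9} = \frac{-1 + 3^{2}}{9} = \frac{-1 + 9}{9} = \frac{1}{9} \cdot 8 = \frac{8}{9} \approx 0.88889$)
$q^{3} = \left(\frac{8}{9}\right)^{3} = \frac{512}{729}$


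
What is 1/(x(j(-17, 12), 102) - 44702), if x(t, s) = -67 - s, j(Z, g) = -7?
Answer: -1/44871 ≈ -2.2286e-5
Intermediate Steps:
1/(x(j(-17, 12), 102) - 44702) = 1/((-67 - 1*102) - 44702) = 1/((-67 - 102) - 44702) = 1/(-169 - 44702) = 1/(-44871) = -1/44871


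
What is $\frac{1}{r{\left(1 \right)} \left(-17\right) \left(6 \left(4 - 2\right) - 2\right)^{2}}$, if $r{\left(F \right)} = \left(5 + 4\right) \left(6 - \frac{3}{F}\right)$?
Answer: $- \frac{1}{45900} \approx -2.1786 \cdot 10^{-5}$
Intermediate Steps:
$r{\left(F \right)} = 54 - \frac{27}{F}$ ($r{\left(F \right)} = 9 \left(6 - \frac{3}{F}\right) = 54 - \frac{27}{F}$)
$\frac{1}{r{\left(1 \right)} \left(-17\right) \left(6 \left(4 - 2\right) - 2\right)^{2}} = \frac{1}{\left(54 - \frac{27}{1}\right) \left(-17\right) \left(6 \left(4 - 2\right) - 2\right)^{2}} = \frac{1}{\left(54 - 27\right) \left(-17\right) \left(6 \cdot 2 - 2\right)^{2}} = \frac{1}{\left(54 - 27\right) \left(-17\right) \left(12 - 2\right)^{2}} = \frac{1}{27 \left(-17\right) 10^{2}} = \frac{1}{\left(-459\right) 100} = \frac{1}{-45900} = - \frac{1}{45900}$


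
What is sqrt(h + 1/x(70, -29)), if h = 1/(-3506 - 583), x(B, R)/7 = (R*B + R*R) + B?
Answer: I*sqrt(42427930146)/10676379 ≈ 0.019293*I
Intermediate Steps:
x(B, R) = 7*B + 7*R**2 + 7*B*R (x(B, R) = 7*((R*B + R*R) + B) = 7*((B*R + R**2) + B) = 7*((R**2 + B*R) + B) = 7*(B + R**2 + B*R) = 7*B + 7*R**2 + 7*B*R)
h = -1/4089 (h = 1/(-4089) = -1/4089 ≈ -0.00024456)
sqrt(h + 1/x(70, -29)) = sqrt(-1/4089 + 1/(7*70 + 7*(-29)**2 + 7*70*(-29))) = sqrt(-1/4089 + 1/(490 + 7*841 - 14210)) = sqrt(-1/4089 + 1/(490 + 5887 - 14210)) = sqrt(-1/4089 + 1/(-7833)) = sqrt(-1/4089 - 1/7833) = sqrt(-3974/10676379) = I*sqrt(42427930146)/10676379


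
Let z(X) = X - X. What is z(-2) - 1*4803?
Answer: -4803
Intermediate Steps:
z(X) = 0
z(-2) - 1*4803 = 0 - 1*4803 = 0 - 4803 = -4803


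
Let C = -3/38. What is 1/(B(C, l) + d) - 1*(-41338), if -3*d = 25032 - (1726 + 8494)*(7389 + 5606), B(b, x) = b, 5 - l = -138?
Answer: 208582741972664/5045786975 ≈ 41338.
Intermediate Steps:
C = -3/38 (C = -3*1/38 = -3/38 ≈ -0.078947)
l = 143 (l = 5 - 1*(-138) = 5 + 138 = 143)
d = 132783868/3 (d = -(25032 - (1726 + 8494)*(7389 + 5606))/3 = -(25032 - 10220*12995)/3 = -(25032 - 1*132808900)/3 = -(25032 - 132808900)/3 = -1/3*(-132783868) = 132783868/3 ≈ 4.4261e+7)
1/(B(C, l) + d) - 1*(-41338) = 1/(-3/38 + 132783868/3) - 1*(-41338) = 1/(5045786975/114) + 41338 = 114/5045786975 + 41338 = 208582741972664/5045786975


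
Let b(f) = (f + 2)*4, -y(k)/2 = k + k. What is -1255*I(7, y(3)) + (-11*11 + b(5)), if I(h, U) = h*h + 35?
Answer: -105513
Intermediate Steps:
y(k) = -4*k (y(k) = -2*(k + k) = -4*k)
b(f) = 8 + 4*f (b(f) = (2 + f)*4 = 8 + 4*f)
I(h, U) = 35 + h² (I(h, U) = h² + 35 = 35 + h²)
-1255*I(7, y(3)) + (-11*11 + b(5)) = -1255*(35 + 7²) + (-11*11 + (8 + 4*5)) = -1255*(35 + 49) + (-121 + (8 + 20)) = -1255*84 + (-121 + 28) = -105420 - 93 = -105513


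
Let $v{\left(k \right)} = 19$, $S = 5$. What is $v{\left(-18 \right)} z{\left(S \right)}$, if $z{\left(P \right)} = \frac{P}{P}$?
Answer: $19$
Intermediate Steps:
$z{\left(P \right)} = 1$
$v{\left(-18 \right)} z{\left(S \right)} = 19 \cdot 1 = 19$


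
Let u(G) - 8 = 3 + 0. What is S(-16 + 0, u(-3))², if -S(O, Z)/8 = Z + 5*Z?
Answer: 278784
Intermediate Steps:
u(G) = 11 (u(G) = 8 + (3 + 0) = 8 + 3 = 11)
S(O, Z) = -48*Z (S(O, Z) = -8*(Z + 5*Z) = -48*Z)
S(-16 + 0, u(-3))² = (-48*11)² = (-528)² = 278784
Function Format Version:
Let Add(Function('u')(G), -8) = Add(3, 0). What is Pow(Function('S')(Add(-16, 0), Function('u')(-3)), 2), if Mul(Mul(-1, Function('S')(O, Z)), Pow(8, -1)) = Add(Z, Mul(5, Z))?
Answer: 278784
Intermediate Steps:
Function('u')(G) = 11 (Function('u')(G) = Add(8, Add(3, 0)) = Add(8, 3) = 11)
Function('S')(O, Z) = Mul(-48, Z) (Function('S')(O, Z) = Mul(-8, Add(Z, Mul(5, Z))) = Mul(-8, Mul(6, Z)) = Mul(-48, Z))
Pow(Function('S')(Add(-16, 0), Function('u')(-3)), 2) = Pow(Mul(-48, 11), 2) = Pow(-528, 2) = 278784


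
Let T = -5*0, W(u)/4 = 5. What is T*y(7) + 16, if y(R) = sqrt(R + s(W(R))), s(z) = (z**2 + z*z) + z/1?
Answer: 16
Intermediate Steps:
W(u) = 20 (W(u) = 4*5 = 20)
s(z) = z + 2*z**2 (s(z) = (z**2 + z**2) + z*1 = 2*z**2 + z = z + 2*z**2)
y(R) = sqrt(820 + R) (y(R) = sqrt(R + 20*(1 + 2*20)) = sqrt(R + 20*(1 + 40)) = sqrt(R + 20*41) = sqrt(R + 820) = sqrt(820 + R))
T = 0
T*y(7) + 16 = 0*sqrt(820 + 7) + 16 = 0*sqrt(827) + 16 = 0 + 16 = 16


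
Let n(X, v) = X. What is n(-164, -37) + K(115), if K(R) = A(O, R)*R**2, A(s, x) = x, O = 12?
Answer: 1520711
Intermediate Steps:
K(R) = R**3 (K(R) = R*R**2 = R**3)
n(-164, -37) + K(115) = -164 + 115**3 = -164 + 1520875 = 1520711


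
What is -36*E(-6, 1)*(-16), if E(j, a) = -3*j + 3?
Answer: 12096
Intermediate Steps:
E(j, a) = 3 - 3*j
-36*E(-6, 1)*(-16) = -36*(3 - 3*(-6))*(-16) = -36*(3 + 18)*(-16) = -36*21*(-16) = -756*(-16) = 12096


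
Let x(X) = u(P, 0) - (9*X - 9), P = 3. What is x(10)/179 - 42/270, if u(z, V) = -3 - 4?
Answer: -5213/8055 ≈ -0.64718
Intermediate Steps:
u(z, V) = -7
x(X) = 2 - 9*X (x(X) = -7 - (9*X - 9) = -7 - (-9 + 9*X) = -7 + (9 - 9*X) = 2 - 9*X)
x(10)/179 - 42/270 = (2 - 9*10)/179 - 42/270 = (2 - 90)*(1/179) - 42*1/270 = -88*1/179 - 7/45 = -88/179 - 7/45 = -5213/8055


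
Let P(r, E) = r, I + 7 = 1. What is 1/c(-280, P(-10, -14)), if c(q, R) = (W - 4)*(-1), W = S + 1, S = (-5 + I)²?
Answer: -1/118 ≈ -0.0084746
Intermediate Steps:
I = -6 (I = -7 + 1 = -6)
S = 121 (S = (-5 - 6)² = (-11)² = 121)
W = 122 (W = 121 + 1 = 122)
c(q, R) = -118 (c(q, R) = (122 - 4)*(-1) = 118*(-1) = -118)
1/c(-280, P(-10, -14)) = 1/(-118) = -1/118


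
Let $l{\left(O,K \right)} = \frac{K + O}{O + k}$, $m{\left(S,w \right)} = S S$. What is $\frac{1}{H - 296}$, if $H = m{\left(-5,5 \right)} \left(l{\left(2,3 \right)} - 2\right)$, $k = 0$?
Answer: $- \frac{2}{567} \approx -0.0035273$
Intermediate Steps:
$m{\left(S,w \right)} = S^{2}$
$l{\left(O,K \right)} = \frac{K + O}{O}$ ($l{\left(O,K \right)} = \frac{K + O}{O + 0} = \frac{K + O}{O}$)
$H = \frac{25}{2}$ ($H = \left(-5\right)^{2} \left(\frac{3 + 2}{2} - 2\right) = 25 \left(\frac{1}{2} \cdot 5 - 2\right) = 25 \left(\frac{5}{2} - 2\right) = 25 \cdot \frac{1}{2} = \frac{25}{2} \approx 12.5$)
$\frac{1}{H - 296} = \frac{1}{\frac{25}{2} - 296} = \frac{1}{- \frac{567}{2}} = - \frac{2}{567}$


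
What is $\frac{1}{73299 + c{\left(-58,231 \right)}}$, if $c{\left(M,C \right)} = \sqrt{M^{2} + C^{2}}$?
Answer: $\frac{73299}{5372686676} - \frac{5 \sqrt{2269}}{5372686676} \approx 1.3599 \cdot 10^{-5}$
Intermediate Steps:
$c{\left(M,C \right)} = \sqrt{C^{2} + M^{2}}$
$\frac{1}{73299 + c{\left(-58,231 \right)}} = \frac{1}{73299 + \sqrt{231^{2} + \left(-58\right)^{2}}} = \frac{1}{73299 + \sqrt{53361 + 3364}} = \frac{1}{73299 + \sqrt{56725}} = \frac{1}{73299 + 5 \sqrt{2269}}$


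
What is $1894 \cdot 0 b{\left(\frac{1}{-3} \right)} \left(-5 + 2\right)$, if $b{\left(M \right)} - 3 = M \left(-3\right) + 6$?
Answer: $0$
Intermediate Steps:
$b{\left(M \right)} = 9 - 3 M$ ($b{\left(M \right)} = 3 + \left(M \left(-3\right) + 6\right) = 3 - \left(-6 + 3 M\right) = 9 - 3 M$)
$1894 \cdot 0 b{\left(\frac{1}{-3} \right)} \left(-5 + 2\right) = 1894 \cdot 0 \left(9 - \frac{3}{-3}\right) \left(-5 + 2\right) = 1894 \cdot 0 \left(9 - -1\right) \left(-3\right) = 1894 \cdot 0 \left(9 + 1\right) \left(-3\right) = 1894 \cdot 0 \cdot 10 \left(-3\right) = 1894 \cdot 0 \left(-3\right) = 1894 \cdot 0 = 0$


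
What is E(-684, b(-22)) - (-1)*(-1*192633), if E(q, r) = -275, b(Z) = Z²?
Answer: -192908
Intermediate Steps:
E(-684, b(-22)) - (-1)*(-1*192633) = -275 - (-1)*(-1*192633) = -275 - (-1)*(-192633) = -275 - 1*192633 = -275 - 192633 = -192908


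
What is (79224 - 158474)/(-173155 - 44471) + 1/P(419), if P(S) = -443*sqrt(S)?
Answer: 39625/108813 - sqrt(419)/185617 ≈ 0.36405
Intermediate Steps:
(79224 - 158474)/(-173155 - 44471) + 1/P(419) = (79224 - 158474)/(-173155 - 44471) + 1/(-443*sqrt(419)) = -79250/(-217626) - sqrt(419)/185617 = -79250*(-1/217626) - sqrt(419)/185617 = 39625/108813 - sqrt(419)/185617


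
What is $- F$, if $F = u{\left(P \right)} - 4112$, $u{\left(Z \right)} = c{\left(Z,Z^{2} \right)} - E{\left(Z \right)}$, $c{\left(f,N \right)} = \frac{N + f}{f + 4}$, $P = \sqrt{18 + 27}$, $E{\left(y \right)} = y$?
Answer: $\frac{119383}{29} - \frac{36 \sqrt{5}}{29} \approx 4113.9$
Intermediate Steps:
$P = 3 \sqrt{5}$ ($P = \sqrt{45} = 3 \sqrt{5} \approx 6.7082$)
$c{\left(f,N \right)} = \frac{N + f}{4 + f}$
$u{\left(Z \right)} = - Z + \frac{Z + Z^{2}}{4 + Z}$ ($u{\left(Z \right)} = \frac{Z^{2} + Z}{4 + Z} - Z = \frac{Z + Z^{2}}{4 + Z} - Z = - Z + \frac{Z + Z^{2}}{4 + Z}$)
$F = -4112 - \frac{9 \sqrt{5}}{4 + 3 \sqrt{5}}$ ($F = - \frac{3 \cdot 3 \sqrt{5}}{4 + 3 \sqrt{5}} - 4112 = - \frac{9 \sqrt{5}}{4 + 3 \sqrt{5}} - 4112 = -4112 - \frac{9 \sqrt{5}}{4 + 3 \sqrt{5}} \approx -4113.9$)
$- F = - (- \frac{119383}{29} + \frac{36 \sqrt{5}}{29}) = \frac{119383}{29} - \frac{36 \sqrt{5}}{29}$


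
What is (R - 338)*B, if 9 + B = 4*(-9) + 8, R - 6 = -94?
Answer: 15762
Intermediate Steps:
R = -88 (R = 6 - 94 = -88)
B = -37 (B = -9 + (4*(-9) + 8) = -9 + (-36 + 8) = -9 - 28 = -37)
(R - 338)*B = (-88 - 338)*(-37) = -426*(-37) = 15762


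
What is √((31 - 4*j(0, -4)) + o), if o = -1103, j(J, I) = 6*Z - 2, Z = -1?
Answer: 4*I*√65 ≈ 32.249*I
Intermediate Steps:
j(J, I) = -8 (j(J, I) = 6*(-1) - 2 = -6 - 2 = -8)
√((31 - 4*j(0, -4)) + o) = √((31 - 4*(-8)) - 1103) = √((31 + 32) - 1103) = √(63 - 1103) = √(-1040) = 4*I*√65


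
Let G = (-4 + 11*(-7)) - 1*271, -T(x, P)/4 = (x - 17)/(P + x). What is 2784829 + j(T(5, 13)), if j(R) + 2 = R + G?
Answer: 8353433/3 ≈ 2.7845e+6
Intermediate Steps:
T(x, P) = -4*(-17 + x)/(P + x) (T(x, P) = -4*(x - 17)/(P + x) = -4*(-17 + x)/(P + x))
G = -352 (G = (-4 - 77) - 271 = -81 - 271 = -352)
j(R) = -354 + R (j(R) = -2 + (R - 352) = -2 + (-352 + R) = -354 + R)
2784829 + j(T(5, 13)) = 2784829 + (-354 + 4*(17 - 1*5)/(13 + 5)) = 2784829 + (-354 + 4*(17 - 5)/18) = 2784829 + (-354 + 4*(1/18)*12) = 2784829 + (-354 + 8/3) = 2784829 - 1054/3 = 8353433/3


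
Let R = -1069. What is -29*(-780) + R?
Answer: 21551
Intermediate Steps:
-29*(-780) + R = -29*(-780) - 1069 = 22620 - 1069 = 21551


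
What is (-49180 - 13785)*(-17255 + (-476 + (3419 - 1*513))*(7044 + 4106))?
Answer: -1704918731425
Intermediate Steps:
(-49180 - 13785)*(-17255 + (-476 + (3419 - 1*513))*(7044 + 4106)) = -62965*(-17255 + (-476 + (3419 - 513))*11150) = -62965*(-17255 + (-476 + 2906)*11150) = -62965*(-17255 + 2430*11150) = -62965*(-17255 + 27094500) = -62965*27077245 = -1704918731425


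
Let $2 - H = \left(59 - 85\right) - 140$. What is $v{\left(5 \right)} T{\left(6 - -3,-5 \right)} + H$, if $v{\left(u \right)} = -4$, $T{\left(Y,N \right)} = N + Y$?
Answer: $152$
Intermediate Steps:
$H = 168$ ($H = 2 - \left(\left(59 - 85\right) - 140\right) = 2 - \left(-26 - 140\right) = 2 - -166 = 2 + 166 = 168$)
$v{\left(5 \right)} T{\left(6 - -3,-5 \right)} + H = - 4 \left(-5 + \left(6 - -3\right)\right) + 168 = - 4 \left(-5 + \left(6 + 3\right)\right) + 168 = - 4 \left(-5 + 9\right) + 168 = \left(-4\right) 4 + 168 = -16 + 168 = 152$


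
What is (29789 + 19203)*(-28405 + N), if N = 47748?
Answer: 947652256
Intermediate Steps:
(29789 + 19203)*(-28405 + N) = (29789 + 19203)*(-28405 + 47748) = 48992*19343 = 947652256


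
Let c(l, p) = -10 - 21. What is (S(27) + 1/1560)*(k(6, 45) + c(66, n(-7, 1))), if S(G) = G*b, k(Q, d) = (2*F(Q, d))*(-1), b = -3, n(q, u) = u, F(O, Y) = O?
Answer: 5433437/1560 ≈ 3483.0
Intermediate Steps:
k(Q, d) = -2*Q (k(Q, d) = (2*Q)*(-1) = -2*Q)
c(l, p) = -31
S(G) = -3*G (S(G) = G*(-3) = -3*G)
(S(27) + 1/1560)*(k(6, 45) + c(66, n(-7, 1))) = (-3*27 + 1/1560)*(-2*6 - 31) = (-81 + 1/1560)*(-12 - 31) = -126359/1560*(-43) = 5433437/1560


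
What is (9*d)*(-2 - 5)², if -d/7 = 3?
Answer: -9261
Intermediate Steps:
d = -21 (d = -7*3 = -21)
(9*d)*(-2 - 5)² = (9*(-21))*(-2 - 5)² = -189*(-7)² = -189*49 = -9261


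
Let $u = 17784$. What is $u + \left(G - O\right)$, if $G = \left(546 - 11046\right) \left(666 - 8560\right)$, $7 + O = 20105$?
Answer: $82884686$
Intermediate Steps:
$O = 20098$ ($O = -7 + 20105 = 20098$)
$G = 82887000$ ($G = \left(-10500\right) \left(-7894\right) = 82887000$)
$u + \left(G - O\right) = 17784 + \left(82887000 - 20098\right) = 17784 + 82866902 = 82884686$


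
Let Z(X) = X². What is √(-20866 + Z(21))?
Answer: 5*I*√817 ≈ 142.92*I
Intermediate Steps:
√(-20866 + Z(21)) = √(-20866 + 21²) = √(-20866 + 441) = √(-20425) = 5*I*√817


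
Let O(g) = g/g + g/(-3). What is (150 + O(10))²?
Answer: 196249/9 ≈ 21805.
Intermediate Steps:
O(g) = 1 - g/3 (O(g) = 1 + g*(-⅓) = 1 - g/3)
(150 + O(10))² = (150 + (1 - ⅓*10))² = (150 + (1 - 10/3))² = (150 - 7/3)² = (443/3)² = 196249/9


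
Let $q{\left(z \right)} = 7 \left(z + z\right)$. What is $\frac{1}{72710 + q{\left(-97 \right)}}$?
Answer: $\frac{1}{71352} \approx 1.4015 \cdot 10^{-5}$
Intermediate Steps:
$q{\left(z \right)} = 14 z$ ($q{\left(z \right)} = 7 \cdot 2 z = 14 z$)
$\frac{1}{72710 + q{\left(-97 \right)}} = \frac{1}{72710 + 14 \left(-97\right)} = \frac{1}{72710 - 1358} = \frac{1}{71352}$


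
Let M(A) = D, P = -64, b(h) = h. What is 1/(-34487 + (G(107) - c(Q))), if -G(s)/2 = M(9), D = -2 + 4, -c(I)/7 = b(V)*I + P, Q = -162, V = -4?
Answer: -1/30403 ≈ -3.2892e-5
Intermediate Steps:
c(I) = 448 + 28*I (c(I) = -7*(-4*I - 64) = -7*(-64 - 4*I) = 448 + 28*I)
D = 2
M(A) = 2
G(s) = -4 (G(s) = -2*2 = -4)
1/(-34487 + (G(107) - c(Q))) = 1/(-34487 + (-4 - (448 + 28*(-162)))) = 1/(-34487 + (-4 - (448 - 4536))) = 1/(-34487 + (-4 - 1*(-4088))) = 1/(-34487 + (-4 + 4088)) = 1/(-34487 + 4084) = 1/(-30403) = -1/30403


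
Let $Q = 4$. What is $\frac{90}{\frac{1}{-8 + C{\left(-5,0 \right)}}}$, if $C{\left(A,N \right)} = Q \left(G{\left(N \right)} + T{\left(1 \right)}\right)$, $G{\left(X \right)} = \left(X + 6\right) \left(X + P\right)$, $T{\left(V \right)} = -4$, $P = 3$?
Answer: $4320$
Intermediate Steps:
$G{\left(X \right)} = \left(3 + X\right) \left(6 + X\right)$ ($G{\left(X \right)} = \left(X + 6\right) \left(X + 3\right) = \left(6 + X\right) \left(3 + X\right) = \left(3 + X\right) \left(6 + X\right)$)
$C{\left(A,N \right)} = 56 + 4 N^{2} + 36 N$ ($C{\left(A,N \right)} = 4 \left(\left(18 + N^{2} + 9 N\right) - 4\right) = 4 \left(14 + N^{2} + 9 N\right) = 56 + 4 N^{2} + 36 N$)
$\frac{90}{\frac{1}{-8 + C{\left(-5,0 \right)}}} = \frac{90}{\frac{1}{-8 + \left(56 + 4 \cdot 0^{2} + 36 \cdot 0\right)}} = \frac{90}{\frac{1}{-8 + \left(56 + 4 \cdot 0 + 0\right)}} = \frac{90}{\frac{1}{-8 + \left(56 + 0 + 0\right)}} = \frac{90}{\frac{1}{-8 + 56}} = \frac{90}{\frac{1}{48}} = 90 \frac{1}{\frac{1}{48}} = 90 \cdot 48 = 4320$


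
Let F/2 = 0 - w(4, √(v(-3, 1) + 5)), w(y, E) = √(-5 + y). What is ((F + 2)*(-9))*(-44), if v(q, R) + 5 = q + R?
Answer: 792 - 792*I ≈ 792.0 - 792.0*I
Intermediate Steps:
v(q, R) = -5 + R + q (v(q, R) = -5 + (q + R) = -5 + (R + q) = -5 + R + q)
F = -2*I (F = 2*(0 - √(-5 + 4)) = 2*(0 - √(-1)) = 2*(0 - I) = 2*(-I) = -2*I ≈ -2.0*I)
((F + 2)*(-9))*(-44) = ((-2*I + 2)*(-9))*(-44) = ((2 - 2*I)*(-9))*(-44) = (-18 + 18*I)*(-44) = 792 - 792*I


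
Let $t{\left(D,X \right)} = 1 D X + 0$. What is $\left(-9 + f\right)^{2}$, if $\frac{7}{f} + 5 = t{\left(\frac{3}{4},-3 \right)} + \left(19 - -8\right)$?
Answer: $\frac{466489}{6241} \approx 74.746$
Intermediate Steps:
$t{\left(D,X \right)} = D X$ ($t{\left(D,X \right)} = D X + 0 = D X$)
$f = \frac{28}{79}$ ($f = \frac{7}{-5 + \left(\frac{3}{4} \left(-3\right) + \left(19 - -8\right)\right)} = \frac{7}{-5 + \left(3 \cdot \frac{1}{4} \left(-3\right) + \left(19 + 8\right)\right)} = \frac{7}{-5 + \left(\frac{3}{4} \left(-3\right) + 27\right)} = \frac{7}{-5 + \left(- \frac{9}{4} + 27\right)} = \frac{7}{-5 + \frac{99}{4}} = \frac{7}{\frac{79}{4}} = 7 \cdot \frac{4}{79} = \frac{28}{79} \approx 0.35443$)
$\left(-9 + f\right)^{2} = \left(-9 + \frac{28}{79}\right)^{2} = \left(- \frac{683}{79}\right)^{2} = \frac{466489}{6241}$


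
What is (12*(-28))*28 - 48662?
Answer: -58070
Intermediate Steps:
(12*(-28))*28 - 48662 = -336*28 - 48662 = -9408 - 48662 = -58070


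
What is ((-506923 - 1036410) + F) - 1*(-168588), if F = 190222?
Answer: -1184523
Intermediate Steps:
((-506923 - 1036410) + F) - 1*(-168588) = ((-506923 - 1036410) + 190222) - 1*(-168588) = (-1543333 + 190222) + 168588 = -1353111 + 168588 = -1184523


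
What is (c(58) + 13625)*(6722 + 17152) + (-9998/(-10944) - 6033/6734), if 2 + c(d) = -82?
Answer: 5956143228176161/18424224 ≈ 3.2328e+8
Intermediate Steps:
c(d) = -84 (c(d) = -2 - 82 = -84)
(c(58) + 13625)*(6722 + 17152) + (-9998/(-10944) - 6033/6734) = (-84 + 13625)*(6722 + 17152) + (-9998/(-10944) - 6033/6734) = 13541*23874 + (-9998*(-1/10944) - 6033*1/6734) = 323277834 + (4999/5472 - 6033/6734) = 323277834 + 325345/18424224 = 5956143228176161/18424224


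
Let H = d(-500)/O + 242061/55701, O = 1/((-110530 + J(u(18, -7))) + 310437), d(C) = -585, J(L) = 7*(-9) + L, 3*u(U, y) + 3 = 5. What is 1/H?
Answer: -18567/2170651736023 ≈ -8.5537e-9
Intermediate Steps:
u(U, y) = 2/3 (u(U, y) = -1 + (1/3)*5 = -1 + 5/3 = 2/3)
J(L) = -63 + L
O = 3/599534 (O = 1/((-110530 + (-63 + 2/3)) + 310437) = 1/((-110530 - 187/3) + 310437) = 1/(-331777/3 + 310437) = 1/(599534/3) = 3/599534 ≈ 5.0039e-6)
H = -2170651736023/18567 (H = -585/3/599534 + 242061/55701 = -585*599534/3 + 242061*(1/55701) = -116909130 + 80687/18567 = -2170651736023/18567 ≈ -1.1691e+8)
1/H = 1/(-2170651736023/18567) = -18567/2170651736023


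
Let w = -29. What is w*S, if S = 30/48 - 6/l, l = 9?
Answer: 29/24 ≈ 1.2083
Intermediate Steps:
S = -1/24 (S = 30/48 - 6/9 = 30*(1/48) - 6*1/9 = 5/8 - 2/3 = -1/24 ≈ -0.041667)
w*S = -29*(-1/24) = 29/24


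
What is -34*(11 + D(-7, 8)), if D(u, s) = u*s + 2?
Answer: 1462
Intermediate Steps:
D(u, s) = 2 + s*u (D(u, s) = s*u + 2 = 2 + s*u)
-34*(11 + D(-7, 8)) = -34*(11 + (2 + 8*(-7))) = -34*(11 + (2 - 56)) = -34*(11 - 54) = -34*(-43) = 1462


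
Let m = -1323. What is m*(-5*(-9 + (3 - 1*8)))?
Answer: -92610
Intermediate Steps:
m*(-5*(-9 + (3 - 1*8))) = -(-6615)*(-9 + (3 - 1*8)) = -(-6615)*(-9 + (3 - 8)) = -(-6615)*(-9 - 5) = -(-6615)*(-14) = -1323*70 = -92610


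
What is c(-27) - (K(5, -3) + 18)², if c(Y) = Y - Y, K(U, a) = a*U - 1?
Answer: -4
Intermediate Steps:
K(U, a) = -1 + U*a (K(U, a) = U*a - 1 = -1 + U*a)
c(Y) = 0
c(-27) - (K(5, -3) + 18)² = 0 - ((-1 + 5*(-3)) + 18)² = 0 - ((-1 - 15) + 18)² = 0 - (-16 + 18)² = 0 - 1*2² = 0 - 1*4 = 0 - 4 = -4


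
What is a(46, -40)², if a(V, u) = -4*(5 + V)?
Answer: 41616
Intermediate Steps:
a(V, u) = -20 - 4*V
a(46, -40)² = (-20 - 4*46)² = (-20 - 184)² = (-204)² = 41616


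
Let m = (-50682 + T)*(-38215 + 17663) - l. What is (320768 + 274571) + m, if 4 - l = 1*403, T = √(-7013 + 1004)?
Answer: 1042212202 - 20552*I*√6009 ≈ 1.0422e+9 - 1.5931e+6*I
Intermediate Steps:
T = I*√6009 (T = √(-6009) = I*√6009 ≈ 77.518*I)
l = -399 (l = 4 - 403 = -399)
m = 1041616863 - 20552*I*√6009 (m = (-50682 + I*√6009)*(-38215 + 17663) - 1*(-399) = (-50682 + I*√6009)*(-20552) + 399 = (1041616464 - 20552*I*√6009) + 399 = 1041616863 - 20552*I*√6009 ≈ 1.0416e+9 - 1.5931e+6*I)
(320768 + 274571) + m = (320768 + 274571) + (1041616863 - 20552*I*√6009) = 595339 + (1041616863 - 20552*I*√6009) = 1042212202 - 20552*I*√6009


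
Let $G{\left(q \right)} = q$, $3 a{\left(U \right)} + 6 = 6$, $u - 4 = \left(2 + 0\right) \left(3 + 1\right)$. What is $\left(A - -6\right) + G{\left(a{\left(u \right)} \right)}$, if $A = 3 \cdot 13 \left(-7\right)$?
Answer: $-267$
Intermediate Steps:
$u = 12$ ($u = 4 + \left(2 + 0\right) \left(3 + 1\right) = 4 + 2 \cdot 4 = 4 + 8 = 12$)
$a{\left(U \right)} = 0$ ($a{\left(U \right)} = -2 + \frac{1}{3} \cdot 6 = -2 + 2 = 0$)
$A = -273$ ($A = 39 \left(-7\right) = -273$)
$\left(A - -6\right) + G{\left(a{\left(u \right)} \right)} = \left(-273 - -6\right) + 0 = \left(-273 + 6\right) + 0 = -267 + 0 = -267$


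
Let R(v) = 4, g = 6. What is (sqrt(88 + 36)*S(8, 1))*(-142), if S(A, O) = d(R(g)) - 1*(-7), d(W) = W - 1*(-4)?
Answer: -4260*sqrt(31) ≈ -23719.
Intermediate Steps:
d(W) = 4 + W (d(W) = W + 4 = 4 + W)
S(A, O) = 15 (S(A, O) = (4 + 4) - 1*(-7) = 8 + 7 = 15)
(sqrt(88 + 36)*S(8, 1))*(-142) = (sqrt(88 + 36)*15)*(-142) = (sqrt(124)*15)*(-142) = ((2*sqrt(31))*15)*(-142) = (30*sqrt(31))*(-142) = -4260*sqrt(31)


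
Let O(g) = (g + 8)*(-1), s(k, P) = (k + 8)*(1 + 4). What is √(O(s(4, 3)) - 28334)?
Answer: I*√28402 ≈ 168.53*I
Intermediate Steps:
s(k, P) = 40 + 5*k (s(k, P) = (8 + k)*5 = 40 + 5*k)
O(g) = -8 - g (O(g) = (8 + g)*(-1) = -8 - g)
√(O(s(4, 3)) - 28334) = √((-8 - (40 + 5*4)) - 28334) = √((-8 - (40 + 20)) - 28334) = √((-8 - 1*60) - 28334) = √((-8 - 60) - 28334) = √(-68 - 28334) = √(-28402) = I*√28402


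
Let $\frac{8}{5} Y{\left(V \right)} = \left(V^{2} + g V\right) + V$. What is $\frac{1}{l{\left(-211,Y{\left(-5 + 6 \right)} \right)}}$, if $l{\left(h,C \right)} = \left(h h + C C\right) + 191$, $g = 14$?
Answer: $\frac{1}{44812} \approx 2.2315 \cdot 10^{-5}$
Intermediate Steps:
$Y{\left(V \right)} = \frac{5 V^{2}}{8} + \frac{75 V}{8}$ ($Y{\left(V \right)} = \frac{5 \left(\left(V^{2} + 14 V\right) + V\right)}{8} = \frac{5 \left(V^{2} + 15 V\right)}{8} = \frac{5 V^{2}}{8} + \frac{75 V}{8}$)
$l{\left(h,C \right)} = 191 + C^{2} + h^{2}$ ($l{\left(h,C \right)} = \left(h^{2} + C^{2}\right) + 191 = \left(C^{2} + h^{2}\right) + 191 = 191 + C^{2} + h^{2}$)
$\frac{1}{l{\left(-211,Y{\left(-5 + 6 \right)} \right)}} = \frac{1}{191 + \left(\frac{5 \left(-5 + 6\right) \left(15 + \left(-5 + 6\right)\right)}{8}\right)^{2} + \left(-211\right)^{2}} = \frac{1}{191 + \left(\frac{5}{8} \cdot 1 \left(15 + 1\right)\right)^{2} + 44521} = \frac{1}{191 + \left(\frac{5}{8} \cdot 1 \cdot 16\right)^{2} + 44521} = \frac{1}{191 + 10^{2} + 44521} = \frac{1}{191 + 100 + 44521} = \frac{1}{44812}$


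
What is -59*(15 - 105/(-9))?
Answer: -4720/3 ≈ -1573.3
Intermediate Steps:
-59*(15 - 105/(-9)) = -59*(15 - 105*(-⅑)) = -59*(15 + 35/3) = -59*80/3 = -4720/3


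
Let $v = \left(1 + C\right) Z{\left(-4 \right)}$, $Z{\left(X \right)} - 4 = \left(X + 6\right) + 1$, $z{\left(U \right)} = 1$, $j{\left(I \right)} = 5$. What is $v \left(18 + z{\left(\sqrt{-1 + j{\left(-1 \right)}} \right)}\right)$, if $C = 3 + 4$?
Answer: $1064$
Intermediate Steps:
$C = 7$
$Z{\left(X \right)} = 11 + X$ ($Z{\left(X \right)} = 4 + \left(\left(X + 6\right) + 1\right) = 4 + \left(\left(6 + X\right) + 1\right) = 4 + \left(7 + X\right) = 11 + X$)
$v = 56$ ($v = \left(1 + 7\right) \left(11 - 4\right) = 8 \cdot 7 = 56$)
$v \left(18 + z{\left(\sqrt{-1 + j{\left(-1 \right)}} \right)}\right) = 56 \left(18 + 1\right) = 56 \cdot 19 = 1064$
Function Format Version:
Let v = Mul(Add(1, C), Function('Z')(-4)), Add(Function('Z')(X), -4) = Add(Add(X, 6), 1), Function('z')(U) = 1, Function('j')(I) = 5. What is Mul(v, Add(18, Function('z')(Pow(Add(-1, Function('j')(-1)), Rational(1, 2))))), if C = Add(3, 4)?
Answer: 1064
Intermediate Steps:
C = 7
Function('Z')(X) = Add(11, X) (Function('Z')(X) = Add(4, Add(Add(X, 6), 1)) = Add(4, Add(Add(6, X), 1)) = Add(4, Add(7, X)) = Add(11, X))
v = 56 (v = Mul(Add(1, 7), Add(11, -4)) = Mul(8, 7) = 56)
Mul(v, Add(18, Function('z')(Pow(Add(-1, Function('j')(-1)), Rational(1, 2))))) = Mul(56, Add(18, 1)) = Mul(56, 19) = 1064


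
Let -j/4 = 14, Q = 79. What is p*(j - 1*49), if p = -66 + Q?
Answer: -1365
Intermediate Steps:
j = -56 (j = -4*14 = -56)
p = 13 (p = -66 + 79 = 13)
p*(j - 1*49) = 13*(-56 - 1*49) = 13*(-56 - 49) = 13*(-105) = -1365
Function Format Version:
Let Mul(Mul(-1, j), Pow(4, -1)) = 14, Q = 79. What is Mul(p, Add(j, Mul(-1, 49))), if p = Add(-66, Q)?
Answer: -1365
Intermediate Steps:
j = -56 (j = Mul(-4, 14) = -56)
p = 13 (p = Add(-66, 79) = 13)
Mul(p, Add(j, Mul(-1, 49))) = Mul(13, Add(-56, Mul(-1, 49))) = Mul(13, Add(-56, -49)) = Mul(13, -105) = -1365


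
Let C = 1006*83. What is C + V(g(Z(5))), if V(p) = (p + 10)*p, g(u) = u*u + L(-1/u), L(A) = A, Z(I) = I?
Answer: 2109026/25 ≈ 84361.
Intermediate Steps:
g(u) = u**2 - 1/u (g(u) = u*u - 1/u = u**2 - 1/u)
V(p) = p*(10 + p) (V(p) = (10 + p)*p = p*(10 + p))
C = 83498
C + V(g(Z(5))) = 83498 + ((-1 + 5**3)/5)*(10 + (-1 + 5**3)/5) = 83498 + ((-1 + 125)/5)*(10 + (-1 + 125)/5) = 83498 + ((1/5)*124)*(10 + (1/5)*124) = 83498 + 124*(10 + 124/5)/5 = 83498 + (124/5)*(174/5) = 83498 + 21576/25 = 2109026/25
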